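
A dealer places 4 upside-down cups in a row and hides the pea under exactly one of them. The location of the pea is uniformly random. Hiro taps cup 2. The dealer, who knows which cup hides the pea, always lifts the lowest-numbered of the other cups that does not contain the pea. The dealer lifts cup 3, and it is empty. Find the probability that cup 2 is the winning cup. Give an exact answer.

Apply Bayes' rule, conditioning on where the pea actually is.
If it is under cup 1 (prior 1/4): cup 3 is the lowest-numbered option available, probability 1; weight (1/4)·1 = 1/4.
If it is under either of cups 2 and 4 (prior 1/4 each): the dealer would have opened cup 1 instead, probability 0; weight (1/4)·0 = 0 each.
If it is under cup 3 (prior 1/4): the dealer opened cup 3, so this case is ruled out; weight (1/4)·0 = 0.
The weights sum to 1/4.
So P(the pea under cup 2 | the dealer opened cup 3) = 0 / (1/4) = 0.

0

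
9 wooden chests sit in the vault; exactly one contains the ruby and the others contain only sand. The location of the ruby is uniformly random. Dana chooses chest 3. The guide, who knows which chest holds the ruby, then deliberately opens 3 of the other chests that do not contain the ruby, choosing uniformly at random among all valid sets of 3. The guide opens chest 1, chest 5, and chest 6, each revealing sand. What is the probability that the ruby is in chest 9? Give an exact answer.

Consider each possible location of the ruby in turn.
If it is in any of chests 1, 5, and 6 (prior 1/9 each): that chest was opened and seen not to hold the prize — ruled out; weight (1/9)·0 = 0 each.
If it is in any of chests 2, 4, 7, 8, and 9 (prior 1/9 each): the guide has 35 equally likely choices, so probability 1/35; weight (1/9)·(1/35) = 1/315 each.
If it is in chest 3 (prior 1/9): the guide has 56 equally likely choices, so probability 1/56; weight (1/9)·(1/56) = 1/504.
The weights sum to 1/56.
So P(the ruby in chest 9 | the guide opened chest 1, chest 5, and chest 6) = (1/315) / (1/56) = 8/45.

8/45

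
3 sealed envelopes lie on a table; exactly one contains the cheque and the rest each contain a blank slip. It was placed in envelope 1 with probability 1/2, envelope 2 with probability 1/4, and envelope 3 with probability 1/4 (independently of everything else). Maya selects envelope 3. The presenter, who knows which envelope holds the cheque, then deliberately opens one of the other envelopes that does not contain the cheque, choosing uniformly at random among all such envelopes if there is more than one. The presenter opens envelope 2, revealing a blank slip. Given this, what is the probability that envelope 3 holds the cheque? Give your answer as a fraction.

Consider each possible location of the cheque in turn.
If it is in envelope 1 (prior 1/2): the presenter has no choice, probability 1; weight (1/2)·1 = 1/2.
If it is in envelope 2 (prior 1/4): the presenter opened envelope 2, so this case is ruled out; weight (1/4)·0 = 0.
If it is in envelope 3 (prior 1/4): the presenter has 2 equally likely choices, so probability 1/2; weight (1/4)·(1/2) = 1/8.
The weights sum to 5/8.
So P(the cheque in envelope 3 | the presenter opened envelope 2) = (1/8) / (5/8) = 1/5.

1/5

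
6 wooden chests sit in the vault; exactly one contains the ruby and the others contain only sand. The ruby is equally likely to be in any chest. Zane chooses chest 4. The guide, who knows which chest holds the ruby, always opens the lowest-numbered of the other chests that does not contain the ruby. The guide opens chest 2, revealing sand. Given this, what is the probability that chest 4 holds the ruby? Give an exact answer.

Apply Bayes' rule, conditioning on where the ruby actually is.
If it is in chest 1 (prior 1/6): chest 2 is the lowest-numbered option available, probability 1; weight (1/6)·1 = 1/6.
If it is in chest 2 (prior 1/6): the guide opened chest 2, so this case is ruled out; weight (1/6)·0 = 0.
If it is in any of chests 3, 4, 5, and 6 (prior 1/6 each): the guide would have opened chest 1 instead, probability 0; weight (1/6)·0 = 0 each.
The weights sum to 1/6.
So P(the ruby in chest 4 | the guide opened chest 2) = 0 / (1/6) = 0.

0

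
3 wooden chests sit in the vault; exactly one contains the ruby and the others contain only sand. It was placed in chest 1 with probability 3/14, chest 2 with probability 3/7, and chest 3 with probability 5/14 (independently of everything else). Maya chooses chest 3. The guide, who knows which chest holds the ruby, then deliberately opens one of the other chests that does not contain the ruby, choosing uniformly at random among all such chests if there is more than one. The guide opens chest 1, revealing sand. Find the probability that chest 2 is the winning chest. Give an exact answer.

12/17

Consider each possible location of the ruby in turn.
If it is in chest 1 (prior 3/14): the guide opened chest 1, so this case is ruled out; weight (3/14)·0 = 0.
If it is in chest 2 (prior 3/7): the guide has no choice, probability 1; weight (3/7)·1 = 3/7.
If it is in chest 3 (prior 5/14): the guide has 2 equally likely choices, so probability 1/2; weight (5/14)·(1/2) = 5/28.
The weights sum to 17/28.
So P(the ruby in chest 2 | the guide opened chest 1) = (3/7) / (17/28) = 12/17.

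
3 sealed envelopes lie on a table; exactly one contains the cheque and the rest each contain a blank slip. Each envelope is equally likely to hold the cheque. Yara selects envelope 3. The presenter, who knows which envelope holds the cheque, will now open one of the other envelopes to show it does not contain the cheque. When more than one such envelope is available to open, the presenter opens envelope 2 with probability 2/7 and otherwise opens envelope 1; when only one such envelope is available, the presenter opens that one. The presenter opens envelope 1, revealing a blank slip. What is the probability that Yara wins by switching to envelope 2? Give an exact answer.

Consider each possible location of the cheque in turn.
If it is in envelope 1 (prior 1/3): the presenter opened envelope 1, so this case is ruled out; weight (1/3)·0 = 0.
If it is in envelope 2 (prior 1/3): only envelope 1 is available, probability 1; weight (1/3)·1 = 1/3.
If it is in envelope 3 (prior 1/3): envelope 2 is available but not opened, probability 5/7; weight (1/3)·(5/7) = 5/21.
The weights sum to 4/7.
So P(the cheque in envelope 2 | the presenter opened envelope 1) = (1/3) / (4/7) = 7/12.

7/12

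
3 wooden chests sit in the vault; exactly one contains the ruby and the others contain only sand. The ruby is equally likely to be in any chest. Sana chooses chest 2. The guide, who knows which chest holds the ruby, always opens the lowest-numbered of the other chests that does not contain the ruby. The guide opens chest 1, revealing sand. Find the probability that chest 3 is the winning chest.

Condition on the true location of the ruby.
If it is in chest 1 (prior 1/3): the guide opened chest 1, so this case is ruled out; weight (1/3)·0 = 0.
If it is in either of chests 2 and 3 (prior 1/3 each): chest 1 is the lowest-numbered option available, probability 1; weight (1/3)·1 = 1/3 each.
The weights sum to 2/3.
So P(the ruby in chest 3 | the guide opened chest 1) = (1/3) / (2/3) = 1/2.

1/2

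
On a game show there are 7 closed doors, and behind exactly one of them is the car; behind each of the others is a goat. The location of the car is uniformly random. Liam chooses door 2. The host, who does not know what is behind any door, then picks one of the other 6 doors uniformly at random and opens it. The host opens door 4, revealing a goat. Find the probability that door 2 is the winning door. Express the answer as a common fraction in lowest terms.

1/6

Consider each possible location of the car in turn.
If it is behind any of doors 1, 2, 3, 5, 6, and 7 (prior 1/7 each): the host picks door 4 with probability 1/6 regardless, and it is not the prize; weight (1/7)·(1/6) = 1/42 each.
If it is behind door 4 (prior 1/7): the host opened door 4, so this case is ruled out; weight (1/7)·0 = 0.
The weights sum to 1/7.
So P(the car behind door 2 | the host opened door 4) = (1/42) / (1/7) = 1/6.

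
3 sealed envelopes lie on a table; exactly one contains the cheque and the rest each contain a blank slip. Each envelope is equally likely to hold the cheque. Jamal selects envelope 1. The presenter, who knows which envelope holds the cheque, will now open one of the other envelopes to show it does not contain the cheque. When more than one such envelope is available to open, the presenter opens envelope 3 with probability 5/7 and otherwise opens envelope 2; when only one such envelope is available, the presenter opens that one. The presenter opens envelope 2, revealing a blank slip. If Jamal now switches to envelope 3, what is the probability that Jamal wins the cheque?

7/9

Condition on the true location of the cheque.
If it is in envelope 1 (prior 1/3): envelope 3 is available but not opened, probability 2/7; weight (1/3)·(2/7) = 2/21.
If it is in envelope 2 (prior 1/3): the presenter opened envelope 2, so this case is ruled out; weight (1/3)·0 = 0.
If it is in envelope 3 (prior 1/3): only envelope 2 is available, probability 1; weight (1/3)·1 = 1/3.
The weights sum to 3/7.
So P(the cheque in envelope 3 | the presenter opened envelope 2) = (1/3) / (3/7) = 7/9.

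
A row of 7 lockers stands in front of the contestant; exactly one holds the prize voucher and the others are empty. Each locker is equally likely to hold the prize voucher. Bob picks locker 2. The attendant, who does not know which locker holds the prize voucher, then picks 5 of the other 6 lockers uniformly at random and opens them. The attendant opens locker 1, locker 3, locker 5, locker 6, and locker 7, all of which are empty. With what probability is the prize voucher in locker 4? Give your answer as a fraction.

Consider each possible location of the prize voucher in turn.
If it is in any of lockers 1, 3, 5, 6, and 7 (prior 1/7 each): that locker was opened and seen not to hold the prize — ruled out; weight (1/7)·0 = 0 each.
If it is in either of lockers 2 and 4 (prior 1/7 each): the attendant picks exactly this set with probability 1/6 regardless, and none is the prize; weight (1/7)·(1/6) = 1/42 each.
The weights sum to 1/21.
So P(the prize voucher in locker 4 | the attendant opened locker 1, locker 3, locker 5, locker 6, and locker 7) = (1/42) / (1/21) = 1/2.

1/2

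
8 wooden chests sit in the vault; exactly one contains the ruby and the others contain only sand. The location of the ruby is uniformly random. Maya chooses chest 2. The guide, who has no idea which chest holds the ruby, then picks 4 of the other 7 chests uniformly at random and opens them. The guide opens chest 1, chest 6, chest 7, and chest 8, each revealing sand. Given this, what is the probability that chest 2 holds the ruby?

1/4

Because the guide chose which chests to open without knowing where the ruby is, the choice is independent of the prize location. Learning that none of the 4 opened chests holds the ruby simply rules out those 4 locations and leaves the remaining 4 chests still equally likely by symmetry.
So P(the ruby in chest 2) = 1/4.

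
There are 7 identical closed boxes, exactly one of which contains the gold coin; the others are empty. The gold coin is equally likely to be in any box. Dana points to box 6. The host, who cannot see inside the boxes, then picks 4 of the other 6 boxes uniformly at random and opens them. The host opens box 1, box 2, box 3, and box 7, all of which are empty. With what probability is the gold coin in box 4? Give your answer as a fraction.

Consider each possible location of the gold coin in turn.
If it is in any of boxes 1, 2, 3, and 7 (prior 1/7 each): that box was opened and seen not to hold the prize — ruled out; weight (1/7)·0 = 0 each.
If it is in any of boxes 4, 5, and 6 (prior 1/7 each): the host picks exactly this set with probability 1/15 regardless, and none is the prize; weight (1/7)·(1/15) = 1/105 each.
The weights sum to 1/35.
So P(the gold coin in box 4 | the host opened box 1, box 2, box 3, and box 7) = (1/105) / (1/35) = 1/3.

1/3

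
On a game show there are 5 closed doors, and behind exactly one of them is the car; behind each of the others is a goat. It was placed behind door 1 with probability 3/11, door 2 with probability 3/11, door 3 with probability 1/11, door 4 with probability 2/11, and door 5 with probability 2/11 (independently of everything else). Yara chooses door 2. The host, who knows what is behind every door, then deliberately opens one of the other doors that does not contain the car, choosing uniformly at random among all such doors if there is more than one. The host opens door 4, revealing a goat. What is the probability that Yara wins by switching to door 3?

4/33

Apply Bayes' rule, conditioning on where the car actually is.
If it is behind door 1 (prior 3/11): the host has 3 equally likely choices, so probability 1/3; weight (3/11)·(1/3) = 1/11.
If it is behind door 2 (prior 3/11): the host has 4 equally likely choices, so probability 1/4; weight (3/11)·(1/4) = 3/44.
If it is behind door 3 (prior 1/11): the host has 3 equally likely choices, so probability 1/3; weight (1/11)·(1/3) = 1/33.
If it is behind door 4 (prior 2/11): the host opened door 4, so this case is ruled out; weight (2/11)·0 = 0.
If it is behind door 5 (prior 2/11): the host has 3 equally likely choices, so probability 1/3; weight (2/11)·(1/3) = 2/33.
The weights sum to 1/4.
So P(the car behind door 3 | the host opened door 4) = (1/33) / (1/4) = 4/33.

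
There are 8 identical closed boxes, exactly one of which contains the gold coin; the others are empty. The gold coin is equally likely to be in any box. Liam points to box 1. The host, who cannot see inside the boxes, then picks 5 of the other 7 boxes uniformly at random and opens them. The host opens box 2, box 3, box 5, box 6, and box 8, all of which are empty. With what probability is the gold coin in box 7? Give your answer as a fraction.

1/3

Condition on the true location of the gold coin.
If it is in any of boxes 1, 4, and 7 (prior 1/8 each): the host picks exactly this set with probability 1/21 regardless, and none is the prize; weight (1/8)·(1/21) = 1/168 each.
If it is in any of boxes 2, 3, 5, 6, and 8 (prior 1/8 each): that box was opened and seen not to hold the prize — ruled out; weight (1/8)·0 = 0 each.
The weights sum to 1/56.
So P(the gold coin in box 7 | the host opened box 2, box 3, box 5, box 6, and box 8) = (1/168) / (1/56) = 1/3.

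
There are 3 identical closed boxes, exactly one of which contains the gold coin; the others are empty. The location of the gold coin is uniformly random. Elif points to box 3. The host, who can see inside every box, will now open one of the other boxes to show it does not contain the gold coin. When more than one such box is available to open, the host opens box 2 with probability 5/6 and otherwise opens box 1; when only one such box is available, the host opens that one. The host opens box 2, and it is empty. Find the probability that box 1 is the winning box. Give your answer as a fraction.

6/11

Apply Bayes' rule, conditioning on where the gold coin actually is.
If it is in box 1 (prior 1/3): only box 2 is available, probability 1; weight (1/3)·1 = 1/3.
If it is in box 2 (prior 1/3): the host opened box 2, so this case is ruled out; weight (1/3)·0 = 0.
If it is in box 3 (prior 1/3): box 2 is available, opened with probability 5/6; weight (1/3)·(5/6) = 5/18.
The weights sum to 11/18.
So P(the gold coin in box 1 | the host opened box 2) = (1/3) / (11/18) = 6/11.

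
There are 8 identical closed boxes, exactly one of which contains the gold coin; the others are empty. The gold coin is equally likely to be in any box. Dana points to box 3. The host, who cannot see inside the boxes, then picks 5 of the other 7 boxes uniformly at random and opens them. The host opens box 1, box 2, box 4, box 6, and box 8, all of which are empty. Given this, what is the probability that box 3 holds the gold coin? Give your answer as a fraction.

Because the host chose which boxes to open without knowing where the gold coin is, the choice is independent of the prize location. Learning that none of the 5 opened boxes holds the gold coin simply rules out those 5 locations and leaves the remaining 3 boxes still equally likely by symmetry.
So P(the gold coin in box 3) = 1/3.

1/3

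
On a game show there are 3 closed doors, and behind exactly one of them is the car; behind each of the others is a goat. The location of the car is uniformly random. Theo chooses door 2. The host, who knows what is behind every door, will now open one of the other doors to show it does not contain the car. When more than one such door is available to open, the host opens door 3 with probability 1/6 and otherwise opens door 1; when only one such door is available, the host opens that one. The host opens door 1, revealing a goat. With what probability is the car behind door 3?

6/11

Condition on the true location of the car.
If it is behind door 1 (prior 1/3): the host opened door 1, so this case is ruled out; weight (1/3)·0 = 0.
If it is behind door 2 (prior 1/3): door 3 is available but not opened, probability 5/6; weight (1/3)·(5/6) = 5/18.
If it is behind door 3 (prior 1/3): only door 1 is available, probability 1; weight (1/3)·1 = 1/3.
The weights sum to 11/18.
So P(the car behind door 3 | the host opened door 1) = (1/3) / (11/18) = 6/11.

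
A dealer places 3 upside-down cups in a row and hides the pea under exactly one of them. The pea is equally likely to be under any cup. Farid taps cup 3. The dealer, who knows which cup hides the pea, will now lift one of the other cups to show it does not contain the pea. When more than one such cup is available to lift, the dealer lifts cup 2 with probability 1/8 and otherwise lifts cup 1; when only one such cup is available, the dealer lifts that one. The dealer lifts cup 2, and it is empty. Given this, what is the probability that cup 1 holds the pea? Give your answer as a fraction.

Condition on the true location of the pea.
If it is under cup 1 (prior 1/3): only cup 2 is available, probability 1; weight (1/3)·1 = 1/3.
If it is under cup 2 (prior 1/3): the dealer opened cup 2, so this case is ruled out; weight (1/3)·0 = 0.
If it is under cup 3 (prior 1/3): cup 2 is available, opened with probability 1/8; weight (1/3)·(1/8) = 1/24.
The weights sum to 3/8.
So P(the pea under cup 1 | the dealer opened cup 2) = (1/3) / (3/8) = 8/9.

8/9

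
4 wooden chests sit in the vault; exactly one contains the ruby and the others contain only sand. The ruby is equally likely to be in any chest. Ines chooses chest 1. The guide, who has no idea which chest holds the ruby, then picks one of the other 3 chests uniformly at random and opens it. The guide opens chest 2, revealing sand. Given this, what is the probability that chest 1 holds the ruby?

1/3

Consider each possible location of the ruby in turn.
If it is in any of chests 1, 3, and 4 (prior 1/4 each): the guide picks chest 2 with probability 1/3 regardless, and it is not the prize; weight (1/4)·(1/3) = 1/12 each.
If it is in chest 2 (prior 1/4): the guide opened chest 2, so this case is ruled out; weight (1/4)·0 = 0.
The weights sum to 1/4.
So P(the ruby in chest 1 | the guide opened chest 2) = (1/12) / (1/4) = 1/3.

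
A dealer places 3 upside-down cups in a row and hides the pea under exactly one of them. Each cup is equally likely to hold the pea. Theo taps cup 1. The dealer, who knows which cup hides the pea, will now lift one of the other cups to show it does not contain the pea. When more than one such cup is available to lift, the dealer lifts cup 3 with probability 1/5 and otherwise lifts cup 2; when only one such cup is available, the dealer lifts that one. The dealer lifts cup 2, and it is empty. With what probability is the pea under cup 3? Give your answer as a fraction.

Apply Bayes' rule, conditioning on where the pea actually is.
If it is under cup 1 (prior 1/3): cup 3 is available but not opened, probability 4/5; weight (1/3)·(4/5) = 4/15.
If it is under cup 2 (prior 1/3): the dealer opened cup 2, so this case is ruled out; weight (1/3)·0 = 0.
If it is under cup 3 (prior 1/3): only cup 2 is available, probability 1; weight (1/3)·1 = 1/3.
The weights sum to 3/5.
So P(the pea under cup 3 | the dealer opened cup 2) = (1/3) / (3/5) = 5/9.

5/9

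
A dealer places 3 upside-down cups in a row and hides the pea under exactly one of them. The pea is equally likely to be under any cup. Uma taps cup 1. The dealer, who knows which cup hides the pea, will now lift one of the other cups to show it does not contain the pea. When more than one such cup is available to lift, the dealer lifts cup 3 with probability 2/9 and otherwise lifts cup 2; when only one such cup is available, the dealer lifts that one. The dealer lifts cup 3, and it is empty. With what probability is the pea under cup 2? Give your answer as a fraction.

9/11

Apply Bayes' rule, conditioning on where the pea actually is.
If it is under cup 1 (prior 1/3): cup 3 is available, opened with probability 2/9; weight (1/3)·(2/9) = 2/27.
If it is under cup 2 (prior 1/3): only cup 3 is available, probability 1; weight (1/3)·1 = 1/3.
If it is under cup 3 (prior 1/3): the dealer opened cup 3, so this case is ruled out; weight (1/3)·0 = 0.
The weights sum to 11/27.
So P(the pea under cup 2 | the dealer opened cup 3) = (1/3) / (11/27) = 9/11.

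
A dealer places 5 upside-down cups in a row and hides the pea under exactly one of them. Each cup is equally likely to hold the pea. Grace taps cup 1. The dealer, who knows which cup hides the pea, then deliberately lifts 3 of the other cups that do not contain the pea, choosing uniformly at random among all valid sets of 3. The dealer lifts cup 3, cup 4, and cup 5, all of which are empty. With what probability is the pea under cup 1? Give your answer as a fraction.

1/5

Condition on the true location of the pea.
If it is under cup 1 (prior 1/5): the dealer has 4 equally likely choices, so probability 1/4; weight (1/5)·(1/4) = 1/20.
If it is under cup 2 (prior 1/5): the dealer has no choice, probability 1; weight (1/5)·1 = 1/5.
If it is under any of cups 3, 4, and 5 (prior 1/5 each): that cup was opened and seen not to hold the prize — ruled out; weight (1/5)·0 = 0 each.
The weights sum to 1/4.
So P(the pea under cup 1 | the dealer opened cup 3, cup 4, and cup 5) = (1/20) / (1/4) = 1/5.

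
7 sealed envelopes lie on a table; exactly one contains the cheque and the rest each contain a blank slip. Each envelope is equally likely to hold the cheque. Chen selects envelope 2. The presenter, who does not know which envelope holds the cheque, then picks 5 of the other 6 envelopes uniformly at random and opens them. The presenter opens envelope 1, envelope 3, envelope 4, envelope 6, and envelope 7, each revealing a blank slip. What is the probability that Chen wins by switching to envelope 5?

1/2

Because the presenter chose which envelopes to open without knowing where the cheque is, the choice is independent of the prize location. Learning that none of the 5 opened envelopes holds the cheque simply rules out those 5 locations and leaves the remaining 2 envelopes still equally likely by symmetry.
So P(the cheque in envelope 5) = 1/2.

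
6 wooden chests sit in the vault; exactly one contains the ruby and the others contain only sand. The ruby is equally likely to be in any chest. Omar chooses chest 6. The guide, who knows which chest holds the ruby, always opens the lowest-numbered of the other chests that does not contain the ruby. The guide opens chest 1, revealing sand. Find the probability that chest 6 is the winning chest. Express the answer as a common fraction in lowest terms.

1/5

Consider each possible location of the ruby in turn.
If it is in chest 1 (prior 1/6): the guide opened chest 1, so this case is ruled out; weight (1/6)·0 = 0.
If it is in any of chests 2, 3, 4, 5, and 6 (prior 1/6 each): chest 1 is the lowest-numbered option available, probability 1; weight (1/6)·1 = 1/6 each.
The weights sum to 5/6.
So P(the ruby in chest 6 | the guide opened chest 1) = (1/6) / (5/6) = 1/5.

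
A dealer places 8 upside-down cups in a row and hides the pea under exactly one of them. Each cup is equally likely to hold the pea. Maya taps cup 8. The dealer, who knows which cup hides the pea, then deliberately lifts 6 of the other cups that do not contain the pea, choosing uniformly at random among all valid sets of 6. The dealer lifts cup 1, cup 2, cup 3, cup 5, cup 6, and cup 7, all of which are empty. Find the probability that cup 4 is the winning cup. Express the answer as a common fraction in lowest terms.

Condition on the true location of the pea.
If it is under any of cups 1, 2, 3, 5, 6, and 7 (prior 1/8 each): that cup was opened and seen not to hold the prize — ruled out; weight (1/8)·0 = 0 each.
If it is under cup 4 (prior 1/8): the dealer has no choice, probability 1; weight (1/8)·1 = 1/8.
If it is under cup 8 (prior 1/8): the dealer has 7 equally likely choices, so probability 1/7; weight (1/8)·(1/7) = 1/56.
The weights sum to 1/7.
So P(the pea under cup 4 | the dealer opened cup 1, cup 2, cup 3, cup 5, cup 6, and cup 7) = (1/8) / (1/7) = 7/8.

7/8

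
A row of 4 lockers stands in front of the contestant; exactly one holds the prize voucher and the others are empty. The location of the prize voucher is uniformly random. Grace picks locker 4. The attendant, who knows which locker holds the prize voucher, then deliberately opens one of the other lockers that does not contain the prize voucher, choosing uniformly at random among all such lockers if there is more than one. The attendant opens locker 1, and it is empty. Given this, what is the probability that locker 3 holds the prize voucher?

3/8

Condition on the true location of the prize voucher.
If it is in locker 1 (prior 1/4): the attendant opened locker 1, so this case is ruled out; weight (1/4)·0 = 0.
If it is in either of lockers 2 and 3 (prior 1/4 each): the attendant has 2 equally likely choices, so probability 1/2; weight (1/4)·(1/2) = 1/8 each.
If it is in locker 4 (prior 1/4): the attendant has 3 equally likely choices, so probability 1/3; weight (1/4)·(1/3) = 1/12.
The weights sum to 1/3.
So P(the prize voucher in locker 3 | the attendant opened locker 1) = (1/8) / (1/3) = 3/8.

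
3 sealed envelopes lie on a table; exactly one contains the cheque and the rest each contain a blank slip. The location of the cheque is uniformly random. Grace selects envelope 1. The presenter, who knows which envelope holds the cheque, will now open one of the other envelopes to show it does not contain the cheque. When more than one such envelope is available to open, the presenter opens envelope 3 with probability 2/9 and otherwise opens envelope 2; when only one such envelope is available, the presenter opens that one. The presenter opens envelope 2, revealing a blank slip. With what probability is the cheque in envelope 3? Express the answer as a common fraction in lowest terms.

Consider each possible location of the cheque in turn.
If it is in envelope 1 (prior 1/3): envelope 3 is available but not opened, probability 7/9; weight (1/3)·(7/9) = 7/27.
If it is in envelope 2 (prior 1/3): the presenter opened envelope 2, so this case is ruled out; weight (1/3)·0 = 0.
If it is in envelope 3 (prior 1/3): only envelope 2 is available, probability 1; weight (1/3)·1 = 1/3.
The weights sum to 16/27.
So P(the cheque in envelope 3 | the presenter opened envelope 2) = (1/3) / (16/27) = 9/16.

9/16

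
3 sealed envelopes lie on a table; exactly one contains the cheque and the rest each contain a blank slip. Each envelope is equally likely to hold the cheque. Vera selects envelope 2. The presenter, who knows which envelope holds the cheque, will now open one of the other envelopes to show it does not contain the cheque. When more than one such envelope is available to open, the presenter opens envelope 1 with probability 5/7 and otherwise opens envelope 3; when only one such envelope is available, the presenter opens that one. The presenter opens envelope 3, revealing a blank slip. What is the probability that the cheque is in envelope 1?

7/9

Apply Bayes' rule, conditioning on where the cheque actually is.
If it is in envelope 1 (prior 1/3): only envelope 3 is available, probability 1; weight (1/3)·1 = 1/3.
If it is in envelope 2 (prior 1/3): envelope 1 is available but not opened, probability 2/7; weight (1/3)·(2/7) = 2/21.
If it is in envelope 3 (prior 1/3): the presenter opened envelope 3, so this case is ruled out; weight (1/3)·0 = 0.
The weights sum to 3/7.
So P(the cheque in envelope 1 | the presenter opened envelope 3) = (1/3) / (3/7) = 7/9.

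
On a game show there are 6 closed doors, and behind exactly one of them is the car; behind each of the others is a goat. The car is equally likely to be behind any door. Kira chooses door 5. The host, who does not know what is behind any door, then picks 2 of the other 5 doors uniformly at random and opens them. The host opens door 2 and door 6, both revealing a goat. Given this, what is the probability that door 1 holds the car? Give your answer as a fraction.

1/4

Because the host chose which doors to open without knowing where the car is, the choice is independent of the prize location. Learning that none of the 2 opened doors holds the car simply rules out those 2 locations and leaves the remaining 4 doors still equally likely by symmetry.
So P(the car behind door 1) = 1/4.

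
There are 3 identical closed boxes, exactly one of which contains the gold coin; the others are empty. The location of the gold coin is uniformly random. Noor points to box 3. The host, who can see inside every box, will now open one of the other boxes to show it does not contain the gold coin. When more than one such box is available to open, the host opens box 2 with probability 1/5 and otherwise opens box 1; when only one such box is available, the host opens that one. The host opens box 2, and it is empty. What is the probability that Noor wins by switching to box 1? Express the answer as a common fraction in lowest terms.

Condition on the true location of the gold coin.
If it is in box 1 (prior 1/3): only box 2 is available, probability 1; weight (1/3)·1 = 1/3.
If it is in box 2 (prior 1/3): the host opened box 2, so this case is ruled out; weight (1/3)·0 = 0.
If it is in box 3 (prior 1/3): box 2 is available, opened with probability 1/5; weight (1/3)·(1/5) = 1/15.
The weights sum to 2/5.
So P(the gold coin in box 1 | the host opened box 2) = (1/3) / (2/5) = 5/6.

5/6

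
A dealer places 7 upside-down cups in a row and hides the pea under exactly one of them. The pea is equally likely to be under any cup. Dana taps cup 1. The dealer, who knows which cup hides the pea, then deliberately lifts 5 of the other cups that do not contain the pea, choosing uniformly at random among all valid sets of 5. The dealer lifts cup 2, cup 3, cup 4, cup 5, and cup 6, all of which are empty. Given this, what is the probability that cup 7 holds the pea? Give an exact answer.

Condition on the true location of the pea.
If it is under cup 1 (prior 1/7): the dealer has 6 equally likely choices, so probability 1/6; weight (1/7)·(1/6) = 1/42.
If it is under any of cups 2, 3, 4, 5, and 6 (prior 1/7 each): that cup was opened and seen not to hold the prize — ruled out; weight (1/7)·0 = 0 each.
If it is under cup 7 (prior 1/7): the dealer has no choice, probability 1; weight (1/7)·1 = 1/7.
The weights sum to 1/6.
So P(the pea under cup 7 | the dealer opened cup 2, cup 3, cup 4, cup 5, and cup 6) = (1/7) / (1/6) = 6/7.

6/7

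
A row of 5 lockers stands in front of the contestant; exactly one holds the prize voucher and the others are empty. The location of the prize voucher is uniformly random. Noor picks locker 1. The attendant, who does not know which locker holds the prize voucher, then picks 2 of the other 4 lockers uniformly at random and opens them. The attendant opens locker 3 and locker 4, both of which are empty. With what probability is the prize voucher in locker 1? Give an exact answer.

1/3

Apply Bayes' rule, conditioning on where the prize voucher actually is.
If it is in any of lockers 1, 2, and 5 (prior 1/5 each): the attendant picks exactly this set with probability 1/6 regardless, and none is the prize; weight (1/5)·(1/6) = 1/30 each.
If it is in either of lockers 3 and 4 (prior 1/5 each): that locker was opened and seen not to hold the prize — ruled out; weight (1/5)·0 = 0 each.
The weights sum to 1/10.
So P(the prize voucher in locker 1 | the attendant opened locker 3 and locker 4) = (1/30) / (1/10) = 1/3.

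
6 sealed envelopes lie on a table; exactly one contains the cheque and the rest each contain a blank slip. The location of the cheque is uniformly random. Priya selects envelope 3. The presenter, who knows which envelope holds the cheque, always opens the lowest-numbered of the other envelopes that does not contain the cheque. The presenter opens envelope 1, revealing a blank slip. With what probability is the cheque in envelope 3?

Consider each possible location of the cheque in turn.
If it is in envelope 1 (prior 1/6): the presenter opened envelope 1, so this case is ruled out; weight (1/6)·0 = 0.
If it is in any of envelopes 2, 3, 4, 5, and 6 (prior 1/6 each): envelope 1 is the lowest-numbered option available, probability 1; weight (1/6)·1 = 1/6 each.
The weights sum to 5/6.
So P(the cheque in envelope 3 | the presenter opened envelope 1) = (1/6) / (5/6) = 1/5.

1/5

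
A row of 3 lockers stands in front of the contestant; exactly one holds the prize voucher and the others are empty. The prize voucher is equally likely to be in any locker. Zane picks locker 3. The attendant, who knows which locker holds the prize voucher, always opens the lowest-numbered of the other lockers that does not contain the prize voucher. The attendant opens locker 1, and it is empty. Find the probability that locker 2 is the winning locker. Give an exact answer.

1/2

Consider each possible location of the prize voucher in turn.
If it is in locker 1 (prior 1/3): the attendant opened locker 1, so this case is ruled out; weight (1/3)·0 = 0.
If it is in either of lockers 2 and 3 (prior 1/3 each): locker 1 is the lowest-numbered option available, probability 1; weight (1/3)·1 = 1/3 each.
The weights sum to 2/3.
So P(the prize voucher in locker 2 | the attendant opened locker 1) = (1/3) / (2/3) = 1/2.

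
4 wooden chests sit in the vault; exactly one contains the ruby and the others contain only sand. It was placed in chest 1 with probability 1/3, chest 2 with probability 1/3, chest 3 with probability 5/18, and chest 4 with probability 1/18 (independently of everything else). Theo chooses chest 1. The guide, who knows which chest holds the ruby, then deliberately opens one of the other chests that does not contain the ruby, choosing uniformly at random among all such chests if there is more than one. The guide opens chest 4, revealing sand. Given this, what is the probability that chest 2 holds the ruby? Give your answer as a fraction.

2/5

Apply Bayes' rule, conditioning on where the ruby actually is.
If it is in chest 1 (prior 1/3): the guide has 3 equally likely choices, so probability 1/3; weight (1/3)·(1/3) = 1/9.
If it is in chest 2 (prior 1/3): the guide has 2 equally likely choices, so probability 1/2; weight (1/3)·(1/2) = 1/6.
If it is in chest 3 (prior 5/18): the guide has 2 equally likely choices, so probability 1/2; weight (5/18)·(1/2) = 5/36.
If it is in chest 4 (prior 1/18): the guide opened chest 4, so this case is ruled out; weight (1/18)·0 = 0.
The weights sum to 5/12.
So P(the ruby in chest 2 | the guide opened chest 4) = (1/6) / (5/12) = 2/5.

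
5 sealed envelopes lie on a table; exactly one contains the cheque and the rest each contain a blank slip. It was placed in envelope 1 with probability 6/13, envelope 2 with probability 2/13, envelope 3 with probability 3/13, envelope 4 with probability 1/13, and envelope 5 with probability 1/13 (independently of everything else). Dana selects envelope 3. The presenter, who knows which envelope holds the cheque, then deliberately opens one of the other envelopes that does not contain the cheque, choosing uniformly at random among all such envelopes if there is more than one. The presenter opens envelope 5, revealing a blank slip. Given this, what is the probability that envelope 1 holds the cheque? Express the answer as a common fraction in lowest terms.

8/15

Condition on the true location of the cheque.
If it is in envelope 1 (prior 6/13): the presenter has 3 equally likely choices, so probability 1/3; weight (6/13)·(1/3) = 2/13.
If it is in envelope 2 (prior 2/13): the presenter has 3 equally likely choices, so probability 1/3; weight (2/13)·(1/3) = 2/39.
If it is in envelope 3 (prior 3/13): the presenter has 4 equally likely choices, so probability 1/4; weight (3/13)·(1/4) = 3/52.
If it is in envelope 4 (prior 1/13): the presenter has 3 equally likely choices, so probability 1/3; weight (1/13)·(1/3) = 1/39.
If it is in envelope 5 (prior 1/13): the presenter opened envelope 5, so this case is ruled out; weight (1/13)·0 = 0.
The weights sum to 15/52.
So P(the cheque in envelope 1 | the presenter opened envelope 5) = (2/13) / (15/52) = 8/15.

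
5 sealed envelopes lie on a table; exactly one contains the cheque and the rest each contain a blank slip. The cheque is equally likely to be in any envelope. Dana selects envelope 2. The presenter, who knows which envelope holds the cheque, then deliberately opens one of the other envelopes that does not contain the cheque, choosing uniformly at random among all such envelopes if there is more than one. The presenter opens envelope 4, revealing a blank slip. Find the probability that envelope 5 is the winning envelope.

4/15

Condition on the true location of the cheque.
If it is in any of envelopes 1, 3, and 5 (prior 1/5 each): the presenter has 3 equally likely choices, so probability 1/3; weight (1/5)·(1/3) = 1/15 each.
If it is in envelope 2 (prior 1/5): the presenter has 4 equally likely choices, so probability 1/4; weight (1/5)·(1/4) = 1/20.
If it is in envelope 4 (prior 1/5): the presenter opened envelope 4, so this case is ruled out; weight (1/5)·0 = 0.
The weights sum to 1/4.
So P(the cheque in envelope 5 | the presenter opened envelope 4) = (1/15) / (1/4) = 4/15.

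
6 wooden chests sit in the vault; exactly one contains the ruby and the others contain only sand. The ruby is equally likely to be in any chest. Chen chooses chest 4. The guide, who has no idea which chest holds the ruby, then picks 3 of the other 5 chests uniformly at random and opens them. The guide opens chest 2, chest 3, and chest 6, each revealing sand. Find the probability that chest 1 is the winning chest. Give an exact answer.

Apply Bayes' rule, conditioning on where the ruby actually is.
If it is in any of chests 1, 4, and 5 (prior 1/6 each): the guide picks exactly this set with probability 1/10 regardless, and none is the prize; weight (1/6)·(1/10) = 1/60 each.
If it is in any of chests 2, 3, and 6 (prior 1/6 each): that chest was opened and seen not to hold the prize — ruled out; weight (1/6)·0 = 0 each.
The weights sum to 1/20.
So P(the ruby in chest 1 | the guide opened chest 2, chest 3, and chest 6) = (1/60) / (1/20) = 1/3.

1/3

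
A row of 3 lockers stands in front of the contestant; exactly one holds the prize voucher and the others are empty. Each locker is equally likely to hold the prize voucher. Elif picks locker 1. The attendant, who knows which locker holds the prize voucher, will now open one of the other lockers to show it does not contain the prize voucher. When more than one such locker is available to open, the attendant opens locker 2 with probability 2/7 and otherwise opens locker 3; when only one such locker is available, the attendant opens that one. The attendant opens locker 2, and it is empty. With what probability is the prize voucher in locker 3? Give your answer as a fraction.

Consider each possible location of the prize voucher in turn.
If it is in locker 1 (prior 1/3): locker 2 is available, opened with probability 2/7; weight (1/3)·(2/7) = 2/21.
If it is in locker 2 (prior 1/3): the attendant opened locker 2, so this case is ruled out; weight (1/3)·0 = 0.
If it is in locker 3 (prior 1/3): only locker 2 is available, probability 1; weight (1/3)·1 = 1/3.
The weights sum to 3/7.
So P(the prize voucher in locker 3 | the attendant opened locker 2) = (1/3) / (3/7) = 7/9.

7/9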